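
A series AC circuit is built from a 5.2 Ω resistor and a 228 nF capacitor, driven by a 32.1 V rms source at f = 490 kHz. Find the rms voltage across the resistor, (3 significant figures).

ω = 2πf = 3.079e+06 rad/s
X_C = 1/(ωC) = 1.42 Ω
Z = 5.20 − j1.42 Ω
|Z| = √(5.20² + 1.42²) = 5.39 Ω
I = V/|Z| = 5.95 A
V_R = I·|Z_R| = 5.95 × 5.20 = 31.0 V

31.0 V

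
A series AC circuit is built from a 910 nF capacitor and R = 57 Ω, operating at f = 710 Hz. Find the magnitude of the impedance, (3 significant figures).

ω = 2πf = 4461 rad/s
X_C = 1/(ωC) = 246 Ω
Z = 57.0 − j246 Ω
|Z| = √(57.0² + 246²) = 253 Ω

253 Ω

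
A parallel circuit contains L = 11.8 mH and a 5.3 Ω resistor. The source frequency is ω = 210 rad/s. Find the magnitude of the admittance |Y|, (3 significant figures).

445 mS

X_L = ωL = 2.48 Ω
Parallel: admittances add. Y = 1/R + 1/(jωL)
Y = (0.189 − j0.404) S
|Y| = 0.445 S → |Z| = 1/|Y| = 2.24 Ω, ∠Z = −∠Y = 64.9°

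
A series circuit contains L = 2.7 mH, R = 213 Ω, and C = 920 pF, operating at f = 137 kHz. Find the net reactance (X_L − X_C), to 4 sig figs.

1061 Ω

ω = 2πf = 860800 rad/s
X_L = ωL = 2324 Ω
X_C = 1/(ωC) = 1263 Ω
X = 2324 − 1263 = 1061 Ω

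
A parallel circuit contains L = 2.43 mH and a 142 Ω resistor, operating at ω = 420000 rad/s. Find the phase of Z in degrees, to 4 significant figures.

7.921°

X_L = ωL = 1021 Ω
Parallel: admittances add. Y = 1/R + 1/(jωL)
Y = (0.007042 − j0.0009798) S
|Y| = 0.007110 S → |Z| = 1/|Y| = 140.6 Ω, ∠Z = −∠Y = 7.921°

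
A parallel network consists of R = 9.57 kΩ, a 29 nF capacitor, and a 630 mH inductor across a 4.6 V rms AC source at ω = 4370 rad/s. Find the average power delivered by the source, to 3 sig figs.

X_L = ωL = 2750 Ω
X_C = 1/(ωC) = 7890 Ω
Parallel: admittances add. Y = 1/R + 1/(jωL) + jωC
Y = (0.000104 − j0.000236) S
|Y| = 0.000259 S → |Z| = 1/|Y| = 3870 Ω, ∠Z = −∠Y = 66.2°
I = V/|Z| = 1.19 mA
P = VI cos φ = 4.6 × 0.00119 × cos(66.2°) = 2.21 mW

2.21 mW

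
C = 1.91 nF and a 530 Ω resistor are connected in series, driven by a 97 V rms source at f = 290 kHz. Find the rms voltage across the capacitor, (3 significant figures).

ω = 2πf = 1.822e+06 rad/s
X_C = 1/(ωC) = 287 Ω
Z = 530 − j287 Ω
|Z| = √(530² + 287²) = 603 Ω
I = V/|Z| = 161 mA
V_C = I·|Z_C| = 0.161 × 287 = 46.2 V

46.2 V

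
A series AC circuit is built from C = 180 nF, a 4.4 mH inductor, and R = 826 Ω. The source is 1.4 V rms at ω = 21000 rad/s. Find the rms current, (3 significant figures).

X_L = ωL = 92.4 Ω
X_C = 1/(ωC) = 265 Ω
Net reactance X = X_L − X_C = -172 Ω
Z = 826 − j172 Ω
|Z| = √(826² + 172²) = 844 Ω
I = V/|Z| = 1.4/844 = 1.66 mA

1.66 mA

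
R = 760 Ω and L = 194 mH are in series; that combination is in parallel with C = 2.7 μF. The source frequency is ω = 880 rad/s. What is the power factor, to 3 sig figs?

X_L = ωL = 171 Ω
X_C = 1/(ωC) = 421 Ω
Branch 1 (R+jX_L): Z₁ = 760 + j171 Ω, |Z₁| = 779 Ω
Branch 2 (−jX_C): Z₂ = −j421 Ω
Parallel: Z = Z₁Z₂/(Z₁+Z₂), |Z| = 410 Ω, ∠Z = -59.1°
cos φ = cos(-59.1°) = 0.513

0.513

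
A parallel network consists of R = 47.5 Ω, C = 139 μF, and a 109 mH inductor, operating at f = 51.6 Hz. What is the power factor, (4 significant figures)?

0.7822

ω = 2πf = 324.2 rad/s
X_L = ωL = 35.34 Ω
X_C = 1/(ωC) = 22.19 Ω
Parallel: admittances add. Y = 1/R + 1/(jωL) + jωC
Y = (0.02105 + j0.01677) S
|Y| = 0.02691 S → |Z| = 1/|Y| = 37.15 Ω, ∠Z = −∠Y = -38.54°
cos φ = cos(-38.54°) = 0.7822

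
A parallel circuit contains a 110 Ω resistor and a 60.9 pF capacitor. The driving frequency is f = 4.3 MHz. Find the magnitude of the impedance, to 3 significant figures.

ω = 2πf = 2.702e+07 rad/s
X_C = 1/(ωC) = 608 Ω
Parallel: admittances add. Y = 1/R + jωC
Y = (0.00909 + j0.00165) S
|Y| = 0.00924 S → |Z| = 1/|Y| = 108 Ω, ∠Z = −∠Y = -10.3°

108 Ω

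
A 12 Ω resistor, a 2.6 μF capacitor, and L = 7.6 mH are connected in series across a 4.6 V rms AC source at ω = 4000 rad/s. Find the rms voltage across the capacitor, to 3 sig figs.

X_L = ωL = 30.4 Ω
X_C = 1/(ωC) = 96.2 Ω
Net reactance X = X_L − X_C = -65.8 Ω
Z = 12.0 − j65.8 Ω
|Z| = √(12.0² + 65.8²) = 66.8 Ω
I = V/|Z| = 68.8 mA
V_C = I·|Z_C| = 0.0688 × 96.2 = 6.62 V

6.62 V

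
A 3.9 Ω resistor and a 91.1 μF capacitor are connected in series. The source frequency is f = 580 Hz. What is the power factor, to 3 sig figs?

ω = 2πf = 3644 rad/s
X_C = 1/(ωC) = 3.01 Ω
Z = 3.90 − j3.01 Ω
|Z| = √(3.90² + 3.01²) = 4.93 Ω
∠Z = arctan(-3.01/3.90) = -37.7°
cos φ = cos(-37.7°) = 0.791

0.791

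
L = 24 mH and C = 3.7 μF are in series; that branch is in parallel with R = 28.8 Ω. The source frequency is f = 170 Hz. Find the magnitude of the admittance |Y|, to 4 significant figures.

ω = 2πf = 1068 rad/s
X_L = ωL = 25.64 Ω
X_C = 1/(ωC) = 253.0 Ω
Branch 1: Z₁ = R = 28.80 Ω
Branch 2 (series LC): Z₂ = j(X_L − X_C) = −j227.4 Ω
Parallel: Z = Z₁Z₂/(Z₁+Z₂), |Z| = 28.57 Ω, ∠Z = -7.218°
|Y| = 1/|Z| = 35.00 mS

35.00 mS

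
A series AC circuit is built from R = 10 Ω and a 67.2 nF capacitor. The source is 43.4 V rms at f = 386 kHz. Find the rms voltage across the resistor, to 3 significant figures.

37.0 V

ω = 2πf = 2.425e+06 rad/s
X_C = 1/(ωC) = 6.14 Ω
Z = 10.0 − j6.14 Ω
|Z| = √(10.0² + 6.14²) = 11.7 Ω
I = V/|Z| = 3.70 A
V_R = I·|Z_R| = 3.70 × 10.0 = 37.0 V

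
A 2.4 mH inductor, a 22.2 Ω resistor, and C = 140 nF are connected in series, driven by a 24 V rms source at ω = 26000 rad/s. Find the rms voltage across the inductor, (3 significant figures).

7.02 V

X_L = ωL = 62.4 Ω
X_C = 1/(ωC) = 275 Ω
Net reactance X = X_L − X_C = -212 Ω
Z = 22.2 − j212 Ω
|Z| = √(22.2² + 212²) = 213 Ω
I = V/|Z| = 112 mA
V_L = I·|Z_L| = 0.112 × 62.4 = 7.02 V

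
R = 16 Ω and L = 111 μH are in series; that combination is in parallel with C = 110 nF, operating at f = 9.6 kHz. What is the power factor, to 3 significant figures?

0.959

ω = 2πf = 60320 rad/s
X_L = ωL = 6.70 Ω
X_C = 1/(ωC) = 151 Ω
Branch 1 (R+jX_L): Z₁ = 16.0 + j6.70 Ω, |Z₁| = 17.3 Ω
Branch 2 (−jX_C): Z₂ = −j151 Ω
Parallel: Z = Z₁Z₂/(Z₁+Z₂), |Z| = 18.0 Ω, ∠Z = 16.4°
cos φ = cos(16.4°) = 0.959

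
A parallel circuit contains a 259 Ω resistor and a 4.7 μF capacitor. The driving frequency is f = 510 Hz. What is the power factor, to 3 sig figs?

ω = 2πf = 3204 rad/s
X_C = 1/(ωC) = 66.4 Ω
Parallel: admittances add. Y = 1/R + jωC
Y = (0.00386 + j0.0151) S
|Y| = 0.0155 S → |Z| = 1/|Y| = 64.3 Ω, ∠Z = −∠Y = -75.6°
cos φ = cos(-75.6°) = 0.248

0.248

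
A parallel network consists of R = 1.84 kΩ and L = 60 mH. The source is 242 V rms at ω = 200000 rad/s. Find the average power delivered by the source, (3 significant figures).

31.8 W

X_L = ωL = 12000 Ω
Parallel: admittances add. Y = 1/R + 1/(jωL)
Y = (0.000543 − j8.33e-05) S
|Y| = 0.000550 S → |Z| = 1/|Y| = 1820 Ω, ∠Z = −∠Y = 8.72°
I = V/|Z| = 133 mA
P = VI cos φ = 242 × 0.133 × cos(8.72°) = 31.8 W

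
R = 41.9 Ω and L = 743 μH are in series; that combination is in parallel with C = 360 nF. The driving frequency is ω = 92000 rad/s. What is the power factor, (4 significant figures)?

0.2784

X_L = ωL = 68.36 Ω
X_C = 1/(ωC) = 30.19 Ω
Branch 1 (R+jX_L): Z₁ = 41.90 + j68.36 Ω, |Z₁| = 80.18 Ω
Branch 2 (−jX_C): Z₂ = −j30.19 Ω
Parallel: Z = Z₁Z₂/(Z₁+Z₂), |Z| = 42.71 Ω, ∠Z = -73.83°
cos φ = cos(-73.83°) = 0.2784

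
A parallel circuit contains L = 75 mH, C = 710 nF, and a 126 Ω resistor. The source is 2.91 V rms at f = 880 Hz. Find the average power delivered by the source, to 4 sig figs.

67.21 mW

ω = 2πf = 5529 rad/s
X_L = ωL = 414.7 Ω
X_C = 1/(ωC) = 254.7 Ω
Parallel: admittances add. Y = 1/R + 1/(jωL) + jωC
Y = (0.007937 + j0.001514) S
|Y| = 0.008080 S → |Z| = 1/|Y| = 123.8 Ω, ∠Z = −∠Y = -10.80°
I = V/|Z| = 23.51 mA
P = VI cos φ = 2.91 × 0.02351 × cos(-10.80°) = 67.21 mW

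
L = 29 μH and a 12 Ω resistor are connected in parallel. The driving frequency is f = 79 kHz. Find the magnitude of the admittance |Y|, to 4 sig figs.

108.5 mS

ω = 2πf = 496400 rad/s
X_L = ωL = 14.39 Ω
Parallel: admittances add. Y = 1/R + 1/(jωL)
Y = (0.08333 − j0.06947) S
|Y| = 0.1085 S → |Z| = 1/|Y| = 9.217 Ω, ∠Z = −∠Y = 39.82°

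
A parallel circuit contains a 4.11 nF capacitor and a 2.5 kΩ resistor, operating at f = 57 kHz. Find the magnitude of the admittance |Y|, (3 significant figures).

ω = 2πf = 358100 rad/s
X_C = 1/(ωC) = 679 Ω
Parallel: admittances add. Y = 1/R + jωC
Y = (0.000400 + j0.00147) S
|Y| = 0.00153 S → |Z| = 1/|Y| = 656 Ω, ∠Z = −∠Y = -74.8°

1.53 mS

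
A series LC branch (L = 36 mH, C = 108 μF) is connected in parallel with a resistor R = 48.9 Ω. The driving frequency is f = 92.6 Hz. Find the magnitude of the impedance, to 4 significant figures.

5.005 Ω

ω = 2πf = 581.8 rad/s
X_L = ωL = 20.95 Ω
X_C = 1/(ωC) = 15.91 Ω
Branch 1: Z₁ = R = 48.90 Ω
Branch 2 (series LC): Z₂ = j(X_L − X_C) = j5.031 Ω
Parallel: Z = Z₁Z₂/(Z₁+Z₂), |Z| = 5.005 Ω, ∠Z = 84.13°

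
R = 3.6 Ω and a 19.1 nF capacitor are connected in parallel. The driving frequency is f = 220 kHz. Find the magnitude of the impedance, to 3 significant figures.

ω = 2πf = 1.382e+06 rad/s
X_C = 1/(ωC) = 37.9 Ω
Parallel: admittances add. Y = 1/R + jωC
Y = (0.278 + j0.0264) S
|Y| = 0.279 S → |Z| = 1/|Y| = 3.58 Ω, ∠Z = −∠Y = -5.43°

3.58 Ω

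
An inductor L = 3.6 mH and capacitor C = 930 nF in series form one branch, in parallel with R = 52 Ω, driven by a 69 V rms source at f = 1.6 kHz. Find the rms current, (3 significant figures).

ω = 2πf = 10050 rad/s
X_L = ωL = 36.2 Ω
X_C = 1/(ωC) = 107 Ω
Branch 1: Z₁ = R = 52.0 Ω
Branch 2 (series LC): Z₂ = j(X_L − X_C) = −j70.8 Ω
Parallel: Z = Z₁Z₂/(Z₁+Z₂), |Z| = 41.9 Ω, ∠Z = -36.3°
I = V/|Z| = 69/41.9 = 1.65 A

1.65 A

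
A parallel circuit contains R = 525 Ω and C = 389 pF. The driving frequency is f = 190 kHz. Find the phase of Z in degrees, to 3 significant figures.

ω = 2πf = 1.194e+06 rad/s
X_C = 1/(ωC) = 2150 Ω
Parallel: admittances add. Y = 1/R + jωC
Y = (0.00190 + j0.000464) S
|Y| = 0.00196 S → |Z| = 1/|Y| = 510 Ω, ∠Z = −∠Y = -13.7°

-13.7°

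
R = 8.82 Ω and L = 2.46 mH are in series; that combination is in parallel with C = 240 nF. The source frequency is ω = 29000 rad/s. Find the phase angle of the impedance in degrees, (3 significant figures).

X_L = ωL = 71.3 Ω
X_C = 1/(ωC) = 144 Ω
Branch 1 (R+jX_L): Z₁ = 8.82 + j71.3 Ω, |Z₁| = 71.9 Ω
Branch 2 (−jX_C): Z₂ = −j144 Ω
Parallel: Z = Z₁Z₂/(Z₁+Z₂), |Z| = 142 Ω, ∠Z = 76.0°

76.0°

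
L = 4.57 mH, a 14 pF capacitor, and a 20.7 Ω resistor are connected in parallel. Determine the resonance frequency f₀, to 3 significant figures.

629 kHz

ω₀ = 1/√(LC) = 1/√(0.00457 × 1.4e-11) = 3.953e+06 rad/s
f₀ = ω₀/(2π) = 629 kHz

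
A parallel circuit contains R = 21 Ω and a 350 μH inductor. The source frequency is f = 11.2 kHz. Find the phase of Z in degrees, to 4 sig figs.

40.45°

ω = 2πf = 70370 rad/s
X_L = ωL = 24.63 Ω
Parallel: admittances add. Y = 1/R + 1/(jωL)
Y = (0.04762 − j0.04060) S
|Y| = 0.06258 S → |Z| = 1/|Y| = 15.98 Ω, ∠Z = −∠Y = 40.45°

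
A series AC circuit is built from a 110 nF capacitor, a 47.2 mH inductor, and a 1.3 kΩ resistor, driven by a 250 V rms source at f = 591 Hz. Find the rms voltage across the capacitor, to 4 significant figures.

233.7 V

ω = 2πf = 3713 rad/s
X_L = ωL = 175.3 Ω
X_C = 1/(ωC) = 2448 Ω
Net reactance X = X_L − X_C = -2273 Ω
Z = 1300 − j2273 Ω
|Z| = √(1300² + 2273²) = 2618 Ω
I = V/|Z| = 95.48 mA
V_C = I·|Z_C| = 0.09548 × 2448 = 233.7 V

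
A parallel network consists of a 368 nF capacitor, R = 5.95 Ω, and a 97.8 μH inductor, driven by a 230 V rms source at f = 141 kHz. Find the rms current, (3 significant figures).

82.0 A

ω = 2πf = 885900 rad/s
X_L = ωL = 86.6 Ω
X_C = 1/(ωC) = 3.07 Ω
Parallel: admittances add. Y = 1/R + 1/(jωL) + jωC
Y = (0.168 + j0.314) S
|Y| = 0.357 S → |Z| = 1/|Y| = 2.80 Ω, ∠Z = −∠Y = -61.9°
I = V/|Z| = 230/2.80 = 82.0 A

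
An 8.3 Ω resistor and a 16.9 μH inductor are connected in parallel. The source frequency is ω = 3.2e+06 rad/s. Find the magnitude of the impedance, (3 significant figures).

8.20 Ω

X_L = ωL = 54.1 Ω
Parallel: admittances add. Y = 1/R + 1/(jωL)
Y = (0.120 − j0.0185) S
|Y| = 0.122 S → |Z| = 1/|Y| = 8.20 Ω, ∠Z = −∠Y = 8.73°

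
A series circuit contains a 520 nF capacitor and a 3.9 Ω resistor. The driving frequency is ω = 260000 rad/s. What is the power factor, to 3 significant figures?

0.466

X_C = 1/(ωC) = 7.40 Ω
Z = 3.90 − j7.40 Ω
|Z| = √(3.90² + 7.40²) = 8.36 Ω
∠Z = arctan(-7.40/3.90) = -62.2°
cos φ = cos(-62.2°) = 0.466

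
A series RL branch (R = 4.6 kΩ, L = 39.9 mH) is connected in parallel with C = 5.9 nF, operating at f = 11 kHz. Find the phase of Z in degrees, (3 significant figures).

ω = 2πf = 69120 rad/s
X_L = ωL = 2760 Ω
X_C = 1/(ωC) = 2450 Ω
Branch 1 (R+jX_L): Z₁ = 4600 + j2760 Ω, |Z₁| = 5360 Ω
Branch 2 (−jX_C): Z₂ = −j2450 Ω
Parallel: Z = Z₁Z₂/(Z₁+Z₂), |Z| = 2850 Ω, ∠Z = -62.9°

-62.9°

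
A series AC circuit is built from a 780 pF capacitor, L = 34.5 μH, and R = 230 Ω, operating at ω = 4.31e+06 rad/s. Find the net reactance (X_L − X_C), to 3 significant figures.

-149 Ω

X_L = ωL = 149 Ω
X_C = 1/(ωC) = 297 Ω
X = 149 − 297 = -149 Ω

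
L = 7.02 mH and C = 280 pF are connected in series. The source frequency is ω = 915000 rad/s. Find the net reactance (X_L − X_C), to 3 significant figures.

2520 Ω

X_L = ωL = 6420 Ω
X_C = 1/(ωC) = 3900 Ω
X = 6420 − 3900 = 2520 Ω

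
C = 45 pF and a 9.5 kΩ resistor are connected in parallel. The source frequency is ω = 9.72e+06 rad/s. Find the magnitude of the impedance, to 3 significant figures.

2220 Ω

X_C = 1/(ωC) = 2290 Ω
Parallel: admittances add. Y = 1/R + jωC
Y = (0.000105 + j0.000437) S
|Y| = 0.000450 S → |Z| = 1/|Y| = 2220 Ω, ∠Z = −∠Y = -76.5°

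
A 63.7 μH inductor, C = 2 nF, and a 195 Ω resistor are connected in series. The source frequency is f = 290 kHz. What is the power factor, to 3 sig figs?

0.776

ω = 2πf = 1.822e+06 rad/s
X_L = ωL = 116 Ω
X_C = 1/(ωC) = 274 Ω
Net reactance X = X_L − X_C = -158 Ω
Z = 195 − j158 Ω
|Z| = √(195² + 158²) = 251 Ω
∠Z = arctan(-158/195) = -39.1°
cos φ = cos(-39.1°) = 0.776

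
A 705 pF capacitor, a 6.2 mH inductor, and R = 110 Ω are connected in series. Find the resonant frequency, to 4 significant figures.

76.13 kHz

ω₀ = 1/√(LC) = 1/√(0.0062 × 7.05e-10) = 478300 rad/s
f₀ = ω₀/(2π) = 76.13 kHz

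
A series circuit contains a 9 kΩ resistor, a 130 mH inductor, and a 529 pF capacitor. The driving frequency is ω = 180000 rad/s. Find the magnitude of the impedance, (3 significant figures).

15700 Ω

X_L = ωL = 23400 Ω
X_C = 1/(ωC) = 10500 Ω
Net reactance X = X_L − X_C = 12900 Ω
Z = 9000 + j12900 Ω
|Z| = √(9000² + 12900²) = 15700 Ω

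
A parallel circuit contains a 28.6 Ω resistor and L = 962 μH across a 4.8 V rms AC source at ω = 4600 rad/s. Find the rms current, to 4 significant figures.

X_L = ωL = 4.425 Ω
Parallel: admittances add. Y = 1/R + 1/(jωL)
Y = (0.03497 − j0.2260) S
|Y| = 0.2287 S → |Z| = 1/|Y| = 4.373 Ω, ∠Z = −∠Y = 81.20°
I = V/|Z| = 4.8/4.373 = 1.098 A

1.098 A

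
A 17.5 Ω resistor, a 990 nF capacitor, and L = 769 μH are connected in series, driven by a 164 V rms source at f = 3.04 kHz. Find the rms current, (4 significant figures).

3.904 A

ω = 2πf = 19100 rad/s
X_L = ωL = 14.69 Ω
X_C = 1/(ωC) = 52.88 Ω
Net reactance X = X_L − X_C = -38.19 Ω
Z = 17.50 − j38.19 Ω
|Z| = √(17.50² + 38.19²) = 42.01 Ω
I = V/|Z| = 164/42.01 = 3.904 A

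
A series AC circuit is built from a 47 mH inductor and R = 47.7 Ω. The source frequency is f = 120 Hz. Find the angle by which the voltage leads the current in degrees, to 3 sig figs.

36.6°

ω = 2πf = 754.0 rad/s
X_L = ωL = 35.4 Ω
Z = 47.7 + j35.4 Ω
|Z| = √(47.7² + 35.4²) = 59.4 Ω
∠Z = arctan(35.4/47.7) = 36.6°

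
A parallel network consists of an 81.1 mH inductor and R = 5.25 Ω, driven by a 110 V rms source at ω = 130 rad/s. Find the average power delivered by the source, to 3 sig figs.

X_L = ωL = 10.5 Ω
Parallel: admittances add. Y = 1/R + 1/(jωL)
Y = (0.190 − j0.0948) S
|Y| = 0.213 S → |Z| = 1/|Y| = 4.70 Ω, ∠Z = −∠Y = 26.5°
I = V/|Z| = 23.4 A
P = VI cos φ = 110 × 23.4 × cos(26.5°) = 2.30 kW

2.30 kW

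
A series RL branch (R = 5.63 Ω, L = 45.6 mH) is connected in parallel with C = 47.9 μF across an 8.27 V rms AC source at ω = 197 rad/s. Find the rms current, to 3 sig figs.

715 mA

X_L = ωL = 8.98 Ω
X_C = 1/(ωC) = 106 Ω
Branch 1 (R+jX_L): Z₁ = 5.63 + j8.98 Ω, |Z₁| = 10.6 Ω
Branch 2 (−jX_C): Z₂ = −j106 Ω
Parallel: Z = Z₁Z₂/(Z₁+Z₂), |Z| = 11.6 Ω, ∠Z = 54.6°
I = V/|Z| = 8.27/11.6 = 715 mA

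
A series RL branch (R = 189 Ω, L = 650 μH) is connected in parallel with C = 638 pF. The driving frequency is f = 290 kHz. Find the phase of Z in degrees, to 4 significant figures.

-68.82°

ω = 2πf = 1.822e+06 rad/s
X_L = ωL = 1184 Ω
X_C = 1/(ωC) = 860.2 Ω
Branch 1 (R+jX_L): Z₁ = 189.0 + j1184 Ω, |Z₁| = 1199 Ω
Branch 2 (−jX_C): Z₂ = −j860.2 Ω
Parallel: Z = Z₁Z₂/(Z₁+Z₂), |Z| = 2749 Ω, ∠Z = -68.82°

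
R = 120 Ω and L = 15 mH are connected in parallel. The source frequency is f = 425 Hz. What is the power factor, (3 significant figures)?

ω = 2πf = 2670 rad/s
X_L = ωL = 40.1 Ω
Parallel: admittances add. Y = 1/R + 1/(jωL)
Y = (0.00833 − j0.0250) S
|Y| = 0.0263 S → |Z| = 1/|Y| = 38.0 Ω, ∠Z = −∠Y = 71.5°
cos φ = cos(71.5°) = 0.317

0.317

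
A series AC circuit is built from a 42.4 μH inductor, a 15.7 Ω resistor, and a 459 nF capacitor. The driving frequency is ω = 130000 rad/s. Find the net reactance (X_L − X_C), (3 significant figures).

-11.2 Ω

X_L = ωL = 5.51 Ω
X_C = 1/(ωC) = 16.8 Ω
X = 5.51 − 16.8 = -11.2 Ω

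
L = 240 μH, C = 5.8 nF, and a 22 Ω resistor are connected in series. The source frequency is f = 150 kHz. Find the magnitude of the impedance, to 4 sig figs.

48.53 Ω

ω = 2πf = 942500 rad/s
X_L = ωL = 226.2 Ω
X_C = 1/(ωC) = 182.9 Ω
Net reactance X = X_L − X_C = 43.26 Ω
Z = 22.00 + j43.26 Ω
|Z| = √(22.00² + 43.26²) = 48.53 Ω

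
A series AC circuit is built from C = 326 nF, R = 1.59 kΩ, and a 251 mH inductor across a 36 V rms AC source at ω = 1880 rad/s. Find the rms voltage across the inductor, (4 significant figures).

X_L = ωL = 471.9 Ω
X_C = 1/(ωC) = 1632 Ω
Net reactance X = X_L − X_C = -1160 Ω
Z = 1590 − j1160 Ω
|Z| = √(1590² + 1160²) = 1968 Ω
I = V/|Z| = 18.29 mA
V_L = I·|Z_L| = 0.01829 × 471.9 = 8.632 V

8.632 V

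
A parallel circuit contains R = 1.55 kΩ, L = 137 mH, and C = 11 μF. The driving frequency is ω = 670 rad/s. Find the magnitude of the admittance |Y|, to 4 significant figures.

3.583 mS

X_L = ωL = 91.79 Ω
X_C = 1/(ωC) = 135.7 Ω
Parallel: admittances add. Y = 1/R + 1/(jωL) + jωC
Y = (0.0006452 − j0.003524) S
|Y| = 0.003583 S → |Z| = 1/|Y| = 279.1 Ω, ∠Z = −∠Y = 79.63°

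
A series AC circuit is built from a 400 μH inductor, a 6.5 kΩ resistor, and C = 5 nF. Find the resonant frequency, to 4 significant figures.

112.5 kHz

ω₀ = 1/√(LC) = 1/√(0.0004 × 5e-09) = 707100 rad/s
f₀ = ω₀/(2π) = 112.5 kHz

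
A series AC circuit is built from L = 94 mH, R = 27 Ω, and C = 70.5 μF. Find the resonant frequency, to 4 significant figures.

ω₀ = 1/√(LC) = 1/√(0.094 × 7.05e-05) = 388.5 rad/s
f₀ = ω₀/(2π) = 61.82 Hz

61.82 Hz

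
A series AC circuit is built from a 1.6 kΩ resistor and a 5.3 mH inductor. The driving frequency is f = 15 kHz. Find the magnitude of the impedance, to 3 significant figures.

1680 Ω

ω = 2πf = 94250 rad/s
X_L = ωL = 500 Ω
Z = 1600 + j500 Ω
|Z| = √(1600² + 500²) = 1680 Ω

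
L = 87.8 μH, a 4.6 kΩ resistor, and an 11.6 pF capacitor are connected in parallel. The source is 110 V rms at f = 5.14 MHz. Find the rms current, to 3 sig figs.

24.0 mA

ω = 2πf = 3.23e+07 rad/s
X_L = ωL = 2840 Ω
X_C = 1/(ωC) = 2670 Ω
Parallel: admittances add. Y = 1/R + 1/(jωL) + jωC
Y = (0.000217 + j2.2e-05) S
|Y| = 0.000218 S → |Z| = 1/|Y| = 4580 Ω, ∠Z = −∠Y = -5.77°
I = V/|Z| = 110/4580 = 24.0 mA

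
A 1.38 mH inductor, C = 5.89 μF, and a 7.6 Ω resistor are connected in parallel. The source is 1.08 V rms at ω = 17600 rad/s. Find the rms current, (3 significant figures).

X_L = ωL = 24.3 Ω
X_C = 1/(ωC) = 9.65 Ω
Parallel: admittances add. Y = 1/R + 1/(jωL) + jωC
Y = (0.132 + j0.0625) S
|Y| = 0.146 S → |Z| = 1/|Y| = 6.87 Ω, ∠Z = −∠Y = -25.4°
I = V/|Z| = 1.08/6.87 = 157 mA

157 mA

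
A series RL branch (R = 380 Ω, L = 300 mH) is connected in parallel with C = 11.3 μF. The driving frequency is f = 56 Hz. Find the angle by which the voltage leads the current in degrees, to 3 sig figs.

ω = 2πf = 351.9 rad/s
X_L = ωL = 106 Ω
X_C = 1/(ωC) = 252 Ω
Branch 1 (R+jX_L): Z₁ = 380 + j106 Ω, |Z₁| = 394 Ω
Branch 2 (−jX_C): Z₂ = −j252 Ω
Parallel: Z = Z₁Z₂/(Z₁+Z₂), |Z| = 244 Ω, ∠Z = -53.5°

-53.5°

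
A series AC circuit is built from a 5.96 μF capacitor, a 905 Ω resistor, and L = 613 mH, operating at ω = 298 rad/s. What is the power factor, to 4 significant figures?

0.9219

X_L = ωL = 182.7 Ω
X_C = 1/(ωC) = 563.0 Ω
Net reactance X = X_L − X_C = -380.4 Ω
Z = 905.0 − j380.4 Ω
|Z| = √(905.0² + 380.4²) = 981.7 Ω
∠Z = arctan(-380.4/905.0) = -22.80°
cos φ = cos(-22.80°) = 0.9219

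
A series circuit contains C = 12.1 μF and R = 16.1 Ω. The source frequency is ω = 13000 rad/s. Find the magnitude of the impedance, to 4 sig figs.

X_C = 1/(ωC) = 6.357 Ω
Z = 16.10 − j6.357 Ω
|Z| = √(16.10² + 6.357²) = 17.31 Ω

17.31 Ω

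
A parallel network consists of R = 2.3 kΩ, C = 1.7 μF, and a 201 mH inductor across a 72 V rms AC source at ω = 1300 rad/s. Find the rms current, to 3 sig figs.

X_L = ωL = 261 Ω
X_C = 1/(ωC) = 452 Ω
Parallel: admittances add. Y = 1/R + 1/(jωL) + jωC
Y = (0.000435 − j0.00162) S
|Y| = 0.00167 S → |Z| = 1/|Y| = 597 Ω, ∠Z = −∠Y = 75.0°
I = V/|Z| = 72/597 = 121 mA

121 mA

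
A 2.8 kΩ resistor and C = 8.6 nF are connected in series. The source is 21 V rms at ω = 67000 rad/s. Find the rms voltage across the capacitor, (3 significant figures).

11.1 V

X_C = 1/(ωC) = 1740 Ω
Z = 2800 − j1740 Ω
|Z| = √(2800² + 1740²) = 3290 Ω
I = V/|Z| = 6.37 mA
V_C = I·|Z_C| = 0.00637 × 1740 = 11.1 V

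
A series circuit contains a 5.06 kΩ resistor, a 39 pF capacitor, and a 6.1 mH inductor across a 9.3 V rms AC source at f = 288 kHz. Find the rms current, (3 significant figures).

1.56 mA

ω = 2πf = 1.81e+06 rad/s
X_L = ωL = 11000 Ω
X_C = 1/(ωC) = 14200 Ω
Net reactance X = X_L − X_C = -3130 Ω
Z = 5060 − j3130 Ω
|Z| = √(5060² + 3130²) = 5950 Ω
I = V/|Z| = 9.3/5950 = 1.56 mA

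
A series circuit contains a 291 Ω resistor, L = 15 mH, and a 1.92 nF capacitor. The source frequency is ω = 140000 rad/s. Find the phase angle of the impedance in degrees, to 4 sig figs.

X_L = ωL = 2100 Ω
X_C = 1/(ωC) = 3720 Ω
Net reactance X = X_L − X_C = -1620 Ω
Z = 291.0 − j1620 Ω
|Z| = √(291.0² + 1620²) = 1646 Ω
∠Z = arctan(-1620/291.0) = -79.82°

-79.82°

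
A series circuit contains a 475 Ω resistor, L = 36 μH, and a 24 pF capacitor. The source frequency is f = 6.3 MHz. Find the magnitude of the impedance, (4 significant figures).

ω = 2πf = 3.958e+07 rad/s
X_L = ωL = 1425 Ω
X_C = 1/(ωC) = 1053 Ω
Net reactance X = X_L − X_C = 372.4 Ω
Z = 475.0 + j372.4 Ω
|Z| = √(475.0² + 372.4²) = 603.6 Ω

603.6 Ω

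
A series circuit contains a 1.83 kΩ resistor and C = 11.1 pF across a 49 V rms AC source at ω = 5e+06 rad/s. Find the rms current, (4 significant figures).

X_C = 1/(ωC) = 18020 Ω
Z = 1830 − j18020 Ω
|Z| = √(1830² + 18020²) = 18110 Ω
I = V/|Z| = 49/18110 = 2.706 mA

2.706 mA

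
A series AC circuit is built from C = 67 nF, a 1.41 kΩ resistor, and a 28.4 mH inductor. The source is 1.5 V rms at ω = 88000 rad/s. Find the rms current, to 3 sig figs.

551 μA

X_L = ωL = 2500 Ω
X_C = 1/(ωC) = 170 Ω
Net reactance X = X_L − X_C = 2330 Ω
Z = 1410 + j2330 Ω
|Z| = √(1410² + 2330²) = 2720 Ω
I = V/|Z| = 1.5/2720 = 551 μA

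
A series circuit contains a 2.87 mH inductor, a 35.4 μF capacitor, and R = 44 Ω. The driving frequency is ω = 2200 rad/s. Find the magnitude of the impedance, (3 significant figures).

X_L = ωL = 6.31 Ω
X_C = 1/(ωC) = 12.8 Ω
Net reactance X = X_L − X_C = -6.53 Ω
Z = 44.0 − j6.53 Ω
|Z| = √(44.0² + 6.53²) = 44.5 Ω

44.5 Ω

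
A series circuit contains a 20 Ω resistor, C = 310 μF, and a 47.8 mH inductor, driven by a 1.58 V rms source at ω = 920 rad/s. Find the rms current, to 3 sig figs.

X_L = ωL = 44.0 Ω
X_C = 1/(ωC) = 3.51 Ω
Net reactance X = X_L − X_C = 40.5 Ω
Z = 20.0 + j40.5 Ω
|Z| = √(20.0² + 40.5²) = 45.1 Ω
I = V/|Z| = 1.58/45.1 = 35.0 mA

35.0 mA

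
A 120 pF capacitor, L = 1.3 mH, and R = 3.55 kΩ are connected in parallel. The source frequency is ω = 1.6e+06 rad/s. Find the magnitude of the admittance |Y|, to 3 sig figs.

X_L = ωL = 2080 Ω
X_C = 1/(ωC) = 5210 Ω
Parallel: admittances add. Y = 1/R + 1/(jωL) + jωC
Y = (0.000282 − j0.000289) S
|Y| = 0.000403 S → |Z| = 1/|Y| = 2480 Ω, ∠Z = −∠Y = 45.7°

403 μS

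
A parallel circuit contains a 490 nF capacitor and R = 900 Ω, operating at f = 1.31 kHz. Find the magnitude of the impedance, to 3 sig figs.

239 Ω

ω = 2πf = 8231 rad/s
X_C = 1/(ωC) = 248 Ω
Parallel: admittances add. Y = 1/R + jωC
Y = (0.00111 + j0.00403) S
|Y| = 0.00418 S → |Z| = 1/|Y| = 239 Ω, ∠Z = −∠Y = -74.6°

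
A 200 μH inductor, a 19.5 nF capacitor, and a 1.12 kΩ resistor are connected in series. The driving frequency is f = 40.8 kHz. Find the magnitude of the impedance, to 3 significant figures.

ω = 2πf = 256400 rad/s
X_L = ωL = 51.3 Ω
X_C = 1/(ωC) = 200 Ω
Net reactance X = X_L − X_C = -149 Ω
Z = 1120 − j149 Ω
|Z| = √(1120² + 149²) = 1130 Ω

1130 Ω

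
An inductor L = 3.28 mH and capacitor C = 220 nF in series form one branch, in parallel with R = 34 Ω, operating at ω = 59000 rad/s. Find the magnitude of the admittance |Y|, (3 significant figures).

X_L = ωL = 194 Ω
X_C = 1/(ωC) = 77.0 Ω
Branch 1: Z₁ = R = 34.0 Ω
Branch 2 (series LC): Z₂ = j(X_L − X_C) = j116 Ω
Parallel: Z = Z₁Z₂/(Z₁+Z₂), |Z| = 32.6 Ω, ∠Z = 16.3°
|Y| = 1/|Z| = 30.6 mS

30.6 mS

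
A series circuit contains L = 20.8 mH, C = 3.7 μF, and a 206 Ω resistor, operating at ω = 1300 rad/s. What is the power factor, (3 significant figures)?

0.751

X_L = ωL = 27.0 Ω
X_C = 1/(ωC) = 208 Ω
Net reactance X = X_L − X_C = -181 Ω
Z = 206 − j181 Ω
|Z| = √(206² + 181²) = 274 Ω
∠Z = arctan(-181/206) = -41.3°
cos φ = cos(-41.3°) = 0.751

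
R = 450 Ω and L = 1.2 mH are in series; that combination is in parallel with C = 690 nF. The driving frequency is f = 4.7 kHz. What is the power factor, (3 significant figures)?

0.109

ω = 2πf = 29530 rad/s
X_L = ωL = 35.4 Ω
X_C = 1/(ωC) = 49.1 Ω
Branch 1 (R+jX_L): Z₁ = 450 + j35.4 Ω, |Z₁| = 451 Ω
Branch 2 (−jX_C): Z₂ = −j49.1 Ω
Parallel: Z = Z₁Z₂/(Z₁+Z₂), |Z| = 49.2 Ω, ∠Z = -83.8°
cos φ = cos(-83.8°) = 0.109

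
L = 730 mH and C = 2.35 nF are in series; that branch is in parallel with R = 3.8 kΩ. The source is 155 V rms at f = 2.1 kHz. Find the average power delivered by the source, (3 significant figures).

ω = 2πf = 13190 rad/s
X_L = ωL = 9630 Ω
X_C = 1/(ωC) = 32300 Ω
Branch 1: Z₁ = R = 3800 Ω
Branch 2 (series LC): Z₂ = j(X_L − X_C) = −j22600 Ω
Parallel: Z = Z₁Z₂/(Z₁+Z₂), |Z| = 3750 Ω, ∠Z = -9.54°
I = V/|Z| = 41.4 mA
P = VI cos φ = 155 × 0.0414 × cos(-9.54°) = 6.32 W

6.32 W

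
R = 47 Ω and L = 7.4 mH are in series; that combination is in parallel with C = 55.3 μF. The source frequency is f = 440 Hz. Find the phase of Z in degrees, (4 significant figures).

ω = 2πf = 2765 rad/s
X_L = ωL = 20.46 Ω
X_C = 1/(ωC) = 6.541 Ω
Branch 1 (R+jX_L): Z₁ = 47.00 + j20.46 Ω, |Z₁| = 51.26 Ω
Branch 2 (−jX_C): Z₂ = −j6.541 Ω
Parallel: Z = Z₁Z₂/(Z₁+Z₂), |Z| = 6.840 Ω, ∠Z = -82.97°

-82.97°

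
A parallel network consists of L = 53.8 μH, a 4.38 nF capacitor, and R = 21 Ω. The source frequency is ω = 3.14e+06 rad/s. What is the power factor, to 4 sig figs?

X_L = ωL = 168.9 Ω
X_C = 1/(ωC) = 72.71 Ω
Parallel: admittances add. Y = 1/R + 1/(jωL) + jωC
Y = (0.04762 + j0.007834) S
|Y| = 0.04826 S → |Z| = 1/|Y| = 20.72 Ω, ∠Z = −∠Y = -9.342°
cos φ = cos(-9.342°) = 0.9867

0.9867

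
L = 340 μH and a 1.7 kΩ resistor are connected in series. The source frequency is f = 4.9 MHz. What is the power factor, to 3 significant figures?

0.160

ω = 2πf = 3.079e+07 rad/s
X_L = ωL = 10500 Ω
Z = 1700 + j10500 Ω
|Z| = √(1700² + 10500²) = 10600 Ω
∠Z = arctan(10500/1700) = 80.8°
cos φ = cos(80.8°) = 0.160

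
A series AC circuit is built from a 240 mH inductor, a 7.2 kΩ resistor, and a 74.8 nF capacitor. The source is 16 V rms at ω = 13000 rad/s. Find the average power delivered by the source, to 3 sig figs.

X_L = ωL = 3120 Ω
X_C = 1/(ωC) = 1030 Ω
Net reactance X = X_L − X_C = 2090 Ω
Z = 7200 + j2090 Ω
|Z| = √(7200² + 2090²) = 7500 Ω
∠Z = arctan(2090/7200) = 16.2°
I = V/|Z| = 2.13 mA
P = VI cos φ = 16 × 0.00213 × cos(16.2°) = 32.8 mW

32.8 mW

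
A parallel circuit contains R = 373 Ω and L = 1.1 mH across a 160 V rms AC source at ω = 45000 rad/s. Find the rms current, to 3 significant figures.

X_L = ωL = 49.5 Ω
Parallel: admittances add. Y = 1/R + 1/(jωL)
Y = (0.00268 − j0.0202) S
|Y| = 0.0204 S → |Z| = 1/|Y| = 49.1 Ω, ∠Z = −∠Y = 82.4°
I = V/|Z| = 160/49.1 = 3.26 A

3.26 A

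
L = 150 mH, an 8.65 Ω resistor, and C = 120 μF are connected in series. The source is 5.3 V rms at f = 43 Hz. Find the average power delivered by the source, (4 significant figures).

1.441 W

ω = 2πf = 270.2 rad/s
X_L = ωL = 40.53 Ω
X_C = 1/(ωC) = 30.84 Ω
Net reactance X = X_L − X_C = 9.683 Ω
Z = 8.650 + j9.683 Ω
|Z| = √(8.650² + 9.683²) = 12.98 Ω
∠Z = arctan(9.683/8.650) = 48.22°
I = V/|Z| = 408.2 mA
P = VI cos φ = 5.3 × 0.4082 × cos(48.22°) = 1.441 W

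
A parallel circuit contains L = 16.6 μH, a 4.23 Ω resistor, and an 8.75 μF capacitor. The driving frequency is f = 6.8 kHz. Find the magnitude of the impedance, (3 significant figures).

ω = 2πf = 42730 rad/s
X_L = ωL = 0.709 Ω
X_C = 1/(ωC) = 2.67 Ω
Parallel: admittances add. Y = 1/R + 1/(jωL) + jωC
Y = (0.236 − j1.04) S
|Y| = 1.06 S → |Z| = 1/|Y| = 0.941 Ω, ∠Z = −∠Y = 77.1°

0.941 Ω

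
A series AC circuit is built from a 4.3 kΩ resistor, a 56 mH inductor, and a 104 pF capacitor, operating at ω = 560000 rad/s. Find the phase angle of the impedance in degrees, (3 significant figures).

X_L = ωL = 31400 Ω
X_C = 1/(ωC) = 17200 Ω
Net reactance X = X_L − X_C = 14200 Ω
Z = 4300 + j14200 Ω
|Z| = √(4300² + 14200²) = 14800 Ω
∠Z = arctan(14200/4300) = 73.1°

73.1°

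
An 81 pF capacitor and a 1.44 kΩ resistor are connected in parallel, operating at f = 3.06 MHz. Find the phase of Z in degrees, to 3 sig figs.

-66.0°

ω = 2πf = 1.923e+07 rad/s
X_C = 1/(ωC) = 642 Ω
Parallel: admittances add. Y = 1/R + jωC
Y = (0.000694 + j0.00156) S
|Y| = 0.00171 S → |Z| = 1/|Y| = 586 Ω, ∠Z = −∠Y = -66.0°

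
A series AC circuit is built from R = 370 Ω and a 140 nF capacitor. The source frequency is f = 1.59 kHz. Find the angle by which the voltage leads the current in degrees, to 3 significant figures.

-62.6°

ω = 2πf = 9990 rad/s
X_C = 1/(ωC) = 715 Ω
Z = 370 − j715 Ω
|Z| = √(370² + 715²) = 805 Ω
∠Z = arctan(-715/370) = -62.6°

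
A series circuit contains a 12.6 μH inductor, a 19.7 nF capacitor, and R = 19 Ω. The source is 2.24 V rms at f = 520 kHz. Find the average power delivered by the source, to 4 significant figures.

93.65 mW

ω = 2πf = 3.267e+06 rad/s
X_L = ωL = 41.17 Ω
X_C = 1/(ωC) = 15.54 Ω
Net reactance X = X_L − X_C = 25.63 Ω
Z = 19.00 + j25.63 Ω
|Z| = √(19.00² + 25.63²) = 31.91 Ω
∠Z = arctan(25.63/19.00) = 53.45°
I = V/|Z| = 70.21 mA
P = VI cos φ = 2.24 × 0.07021 × cos(53.45°) = 93.65 mW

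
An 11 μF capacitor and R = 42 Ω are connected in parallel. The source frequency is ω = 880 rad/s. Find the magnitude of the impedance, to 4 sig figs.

X_C = 1/(ωC) = 103.3 Ω
Parallel: admittances add. Y = 1/R + jωC
Y = (0.02381 + j0.009680) S
|Y| = 0.02570 S → |Z| = 1/|Y| = 38.91 Ω, ∠Z = −∠Y = -22.12°

38.91 Ω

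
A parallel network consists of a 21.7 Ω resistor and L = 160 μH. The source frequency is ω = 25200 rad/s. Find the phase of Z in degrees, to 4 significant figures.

X_L = ωL = 4.032 Ω
Parallel: admittances add. Y = 1/R + 1/(jωL)
Y = (0.04608 − j0.2480) S
|Y| = 0.2523 S → |Z| = 1/|Y| = 3.964 Ω, ∠Z = −∠Y = 79.47°

79.47°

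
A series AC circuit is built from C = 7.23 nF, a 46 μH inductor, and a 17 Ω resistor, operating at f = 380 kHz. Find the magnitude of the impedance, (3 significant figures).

ω = 2πf = 2.388e+06 rad/s
X_L = ωL = 110 Ω
X_C = 1/(ωC) = 57.9 Ω
Net reactance X = X_L − X_C = 51.9 Ω
Z = 17.0 + j51.9 Ω
|Z| = √(17.0² + 51.9²) = 54.6 Ω

54.6 Ω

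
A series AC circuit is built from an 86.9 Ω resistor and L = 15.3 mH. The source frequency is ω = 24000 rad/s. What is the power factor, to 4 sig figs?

0.2303

X_L = ωL = 367.2 Ω
Z = 86.90 + j367.2 Ω
|Z| = √(86.90² + 367.2²) = 377.3 Ω
∠Z = arctan(367.2/86.90) = 76.69°
cos φ = cos(76.69°) = 0.2303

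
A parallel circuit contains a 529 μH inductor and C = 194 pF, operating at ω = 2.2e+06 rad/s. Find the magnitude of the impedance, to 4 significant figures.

X_L = ωL = 1164 Ω
X_C = 1/(ωC) = 2343 Ω
Parallel: admittances add. Y = 1/(jωL) + jωC
Y = (0 − j0.0004325) S
|Y| = 0.0004325 S → |Z| = 1/|Y| = 2312 Ω, ∠Z = −∠Y = 90.00°

2312 Ω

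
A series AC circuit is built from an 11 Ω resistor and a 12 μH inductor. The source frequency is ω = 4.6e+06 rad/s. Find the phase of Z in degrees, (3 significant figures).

X_L = ωL = 55.2 Ω
Z = 11.0 + j55.2 Ω
|Z| = √(11.0² + 55.2²) = 56.3 Ω
∠Z = arctan(55.2/11.0) = 78.7°

78.7°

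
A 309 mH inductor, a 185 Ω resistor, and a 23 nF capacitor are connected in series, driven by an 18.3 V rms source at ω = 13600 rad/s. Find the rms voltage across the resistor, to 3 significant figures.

X_L = ωL = 4200 Ω
X_C = 1/(ωC) = 3200 Ω
Net reactance X = X_L − X_C = 1010 Ω
Z = 185 + j1010 Ω
|Z| = √(185² + 1010²) = 1020 Ω
I = V/|Z| = 17.9 mA
V_R = I·|Z_R| = 0.0179 × 185 = 3.31 V

3.31 V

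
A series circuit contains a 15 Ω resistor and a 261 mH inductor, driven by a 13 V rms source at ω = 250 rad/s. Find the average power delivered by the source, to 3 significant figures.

X_L = ωL = 65.2 Ω
Z = 15.0 + j65.2 Ω
|Z| = √(15.0² + 65.2²) = 67.0 Ω
∠Z = arctan(65.2/15.0) = 77.1°
I = V/|Z| = 194 mA
P = VI cos φ = 13 × 0.194 × cos(77.1°) = 566 mW

566 mW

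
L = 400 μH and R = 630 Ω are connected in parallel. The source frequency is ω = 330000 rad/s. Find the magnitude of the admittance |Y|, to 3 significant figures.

7.74 mS

X_L = ωL = 132 Ω
Parallel: admittances add. Y = 1/R + 1/(jωL)
Y = (0.00159 − j0.00758) S
|Y| = 0.00774 S → |Z| = 1/|Y| = 129 Ω, ∠Z = −∠Y = 78.2°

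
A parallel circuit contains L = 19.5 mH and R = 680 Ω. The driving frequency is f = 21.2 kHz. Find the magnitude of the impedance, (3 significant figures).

ω = 2πf = 133200 rad/s
X_L = ωL = 2600 Ω
Parallel: admittances add. Y = 1/R + 1/(jωL)
Y = (0.00147 − j0.000385) S
|Y| = 0.00152 S → |Z| = 1/|Y| = 658 Ω, ∠Z = −∠Y = 14.7°

658 Ω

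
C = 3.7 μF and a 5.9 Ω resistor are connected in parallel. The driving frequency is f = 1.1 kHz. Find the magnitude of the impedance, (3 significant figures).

ω = 2πf = 6912 rad/s
X_C = 1/(ωC) = 39.1 Ω
Parallel: admittances add. Y = 1/R + jωC
Y = (0.169 + j0.0256) S
|Y| = 0.171 S → |Z| = 1/|Y| = 5.83 Ω, ∠Z = −∠Y = -8.58°

5.83 Ω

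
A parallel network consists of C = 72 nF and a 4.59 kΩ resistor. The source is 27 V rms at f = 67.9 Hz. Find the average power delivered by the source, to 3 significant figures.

159 mW

ω = 2πf = 426.6 rad/s
X_C = 1/(ωC) = 32600 Ω
Parallel: admittances add. Y = 1/R + jωC
Y = (0.000218 + j3.07e-05) S
|Y| = 0.000220 S → |Z| = 1/|Y| = 4550 Ω, ∠Z = −∠Y = -8.03°
I = V/|Z| = 5.94 mA
P = VI cos φ = 27 × 0.00594 × cos(-8.03°) = 159 mW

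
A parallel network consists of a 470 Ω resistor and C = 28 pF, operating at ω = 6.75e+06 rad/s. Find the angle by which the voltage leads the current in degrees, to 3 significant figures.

-5.08°

X_C = 1/(ωC) = 5290 Ω
Parallel: admittances add. Y = 1/R + jωC
Y = (0.00213 + j0.000189) S
|Y| = 0.00214 S → |Z| = 1/|Y| = 468 Ω, ∠Z = −∠Y = -5.08°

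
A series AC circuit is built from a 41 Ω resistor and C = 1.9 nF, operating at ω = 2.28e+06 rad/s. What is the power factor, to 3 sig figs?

0.175

X_C = 1/(ωC) = 231 Ω
Z = 41.0 − j231 Ω
|Z| = √(41.0² + 231²) = 234 Ω
∠Z = arctan(-231/41.0) = -79.9°
cos φ = cos(-79.9°) = 0.175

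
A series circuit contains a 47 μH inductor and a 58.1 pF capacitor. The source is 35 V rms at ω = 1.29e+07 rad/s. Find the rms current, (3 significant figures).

X_L = ωL = 606 Ω
X_C = 1/(ωC) = 1330 Ω
Net reactance X = X_L − X_C = -728 Ω
Z = − j728 Ω
|Z| = √(0² + 728²) = 728 Ω
I = V/|Z| = 35/728 = 48.1 mA

48.1 mA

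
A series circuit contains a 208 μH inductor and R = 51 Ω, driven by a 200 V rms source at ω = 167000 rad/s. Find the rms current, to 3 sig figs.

X_L = ωL = 34.7 Ω
Z = 51.0 + j34.7 Ω
|Z| = √(51.0² + 34.7²) = 61.7 Ω
I = V/|Z| = 200/61.7 = 3.24 A

3.24 A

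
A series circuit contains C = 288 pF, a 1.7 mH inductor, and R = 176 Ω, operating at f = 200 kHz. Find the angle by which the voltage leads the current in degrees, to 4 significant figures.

ω = 2πf = 1.257e+06 rad/s
X_L = ωL = 2136 Ω
X_C = 1/(ωC) = 2763 Ω
Net reactance X = X_L − X_C = -626.8 Ω
Z = 176.0 − j626.8 Ω
|Z| = √(176.0² + 626.8²) = 651.1 Ω
∠Z = arctan(-626.8/176.0) = -74.32°

-74.32°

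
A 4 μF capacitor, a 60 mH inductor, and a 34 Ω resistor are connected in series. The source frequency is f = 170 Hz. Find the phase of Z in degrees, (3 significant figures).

-78.7°

ω = 2πf = 1068 rad/s
X_L = ωL = 64.1 Ω
X_C = 1/(ωC) = 234 Ω
Net reactance X = X_L − X_C = -170 Ω
Z = 34.0 − j170 Ω
|Z| = √(34.0² + 170²) = 173 Ω
∠Z = arctan(-170/34.0) = -78.7°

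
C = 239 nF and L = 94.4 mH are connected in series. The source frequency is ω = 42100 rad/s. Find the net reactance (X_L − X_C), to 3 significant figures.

X_L = ωL = 3970 Ω
X_C = 1/(ωC) = 99.4 Ω
X = 3970 − 99.4 = 3870 Ω

3870 Ω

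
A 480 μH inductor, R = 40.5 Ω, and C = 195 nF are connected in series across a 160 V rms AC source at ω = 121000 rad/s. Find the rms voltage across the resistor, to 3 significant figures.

X_L = ωL = 58.1 Ω
X_C = 1/(ωC) = 42.4 Ω
Net reactance X = X_L − X_C = 15.7 Ω
Z = 40.5 + j15.7 Ω
|Z| = √(40.5² + 15.7²) = 43.4 Ω
I = V/|Z| = 3.68 A
V_R = I·|Z_R| = 3.68 × 40.5 = 149 V

149 V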